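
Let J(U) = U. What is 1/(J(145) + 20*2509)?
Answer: 1/50325 ≈ 1.9871e-5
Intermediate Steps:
1/(J(145) + 20*2509) = 1/(145 + 20*2509) = 1/(145 + 50180) = 1/50325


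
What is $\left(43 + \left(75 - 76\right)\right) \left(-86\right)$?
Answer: $-3612$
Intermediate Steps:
$\left(43 + \left(75 - 76\right)\right) \left(-86\right) = \left(43 - 1\right) \left(-86\right) = 42 \left(-86\right) = -3612$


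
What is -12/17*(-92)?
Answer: 1104/17 ≈ 64.941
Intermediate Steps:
-12/17*(-92) = 1104/17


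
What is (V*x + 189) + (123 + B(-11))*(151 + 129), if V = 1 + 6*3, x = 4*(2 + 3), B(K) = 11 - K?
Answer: 41169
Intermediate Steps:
x = 20 (x = 4*5 = 20)
V = 19 (V = 1 + 18 = 19)
(V*x + 189) + (123 + B(-11))*(151 + 129) = (19*20 + 189) + (123 + (11 - 1*(-11)))*(151 + 129) = (380 + 189) + (123 + (11 + 11))*280 = 569 + (123 + 22)*280 = 569 + 145*280 = 569 + 40600 = 41169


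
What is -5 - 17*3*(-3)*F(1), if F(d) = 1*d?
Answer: 148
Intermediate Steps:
F(d) = d
-5 - 17*3*(-3)*F(1) = -5 - 17*3*(-3) = -5 - (-153) = -5 - 17*(-9) = -5 + 153 = 148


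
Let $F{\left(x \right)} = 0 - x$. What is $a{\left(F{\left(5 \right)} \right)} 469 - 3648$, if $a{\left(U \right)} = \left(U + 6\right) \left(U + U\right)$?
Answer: $-8338$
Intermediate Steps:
$F{\left(x \right)} = - x$
$a{\left(U \right)} = 2 U \left(6 + U\right)$ ($a{\left(U \right)} = \left(6 + U\right) 2 U = 2 U \left(6 + U\right)$)
$a{\left(F{\left(5 \right)} \right)} 469 - 3648 = 2 \left(\left(-1\right) 5\right) \left(6 - 5\right) 469 - 3648 = 2 \left(-5\right) \left(6 - 5\right) 469 - 3648 = 2 \left(-5\right) 1 \cdot 469 - 3648 = \left(-10\right) 469 - 3648 = -4690 - 3648 = -8338$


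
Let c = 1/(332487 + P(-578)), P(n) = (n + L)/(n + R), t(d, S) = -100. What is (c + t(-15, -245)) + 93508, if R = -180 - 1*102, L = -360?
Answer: 13354530458062/142969879 ≈ 93408.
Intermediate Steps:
R = -282 (R = -180 - 102 = -282)
P(n) = (-360 + n)/(-282 + n) (P(n) = (n - 360)/(n - 282) = (-360 + n)/(-282 + n))
c = 430/142969879 (c = 1/(332487 + (-360 - 578)/(-282 - 578)) = 1/(332487 - 938/(-860)) = 1/(332487 - 1/860*(-938)) = 1/(332487 + 469/430) = 1/(142969879/430) = 430/142969879 ≈ 3.0076e-6)
(c + t(-15, -245)) + 93508 = (430/142969879 - 100) + 93508 = -14296987470/142969879 + 93508 = 13354530458062/142969879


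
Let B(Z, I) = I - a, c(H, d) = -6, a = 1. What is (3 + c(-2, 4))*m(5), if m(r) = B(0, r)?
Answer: -12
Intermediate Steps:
B(Z, I) = -1 + I (B(Z, I) = I - 1*1 = I - 1 = -1 + I)
m(r) = -1 + r
(3 + c(-2, 4))*m(5) = (3 - 6)*(-1 + 5) = -3*4 = -12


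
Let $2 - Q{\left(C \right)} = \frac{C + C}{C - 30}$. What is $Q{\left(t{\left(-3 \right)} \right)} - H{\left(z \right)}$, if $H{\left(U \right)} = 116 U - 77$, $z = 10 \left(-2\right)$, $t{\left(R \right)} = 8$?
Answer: $\frac{26397}{11} \approx 2399.7$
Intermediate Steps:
$Q{\left(C \right)} = 2 - \frac{2 C}{-30 + C}$ ($Q{\left(C \right)} = 2 - \frac{C + C}{C - 30} = 2 - \frac{2 C}{-30 + C}$)
$z = -20$
$H{\left(U \right)} = -77 + 116 U$
$Q{\left(t{\left(-3 \right)} \right)} - H{\left(z \right)} = - \frac{60}{-30 + 8} - \left(-77 + 116 \left(-20\right)\right) = - \frac{60}{-22} - \left(-77 - 2320\right) = \left(-60\right) \left(- \frac{1}{22}\right) - -2397 = \frac{30}{11} + 2397 = \frac{26397}{11}$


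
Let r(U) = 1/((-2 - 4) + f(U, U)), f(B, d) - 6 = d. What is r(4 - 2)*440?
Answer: 220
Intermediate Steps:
f(B, d) = 6 + d
r(U) = 1/U (r(U) = 1/((-2 - 4) + (6 + U)) = 1/(-6 + (6 + U)) = 1/U)
r(4 - 2)*440 = 440/(4 - 2) = 440/2 = (½)*440 = 220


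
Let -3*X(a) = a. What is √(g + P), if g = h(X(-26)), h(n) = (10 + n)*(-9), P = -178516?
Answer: 2*I*√44671 ≈ 422.71*I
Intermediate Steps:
X(a) = -a/3
h(n) = -90 - 9*n
g = -168 (g = -90 - (-3)*(-26) = -90 - 9*26/3 = -90 - 78 = -168)
√(g + P) = √(-168 - 178516) = √(-178684) = 2*I*√44671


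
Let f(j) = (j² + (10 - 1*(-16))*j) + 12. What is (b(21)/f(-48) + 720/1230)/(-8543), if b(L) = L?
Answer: -8831/124693628 ≈ -7.0822e-5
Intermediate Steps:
f(j) = 12 + j² + 26*j (f(j) = (j² + (10 + 16)*j) + 12 = (j² + 26*j) + 12 = 12 + j² + 26*j)
(b(21)/f(-48) + 720/1230)/(-8543) = (21/(12 + (-48)² + 26*(-48)) + 720/1230)/(-8543) = (21/(12 + 2304 - 1248) + 720*(1/1230))*(-1/8543) = (21/1068 + 24/41)*(-1/8543) = (21*(1/1068) + 24/41)*(-1/8543) = (7/356 + 24/41)*(-1/8543) = (8831/14596)*(-1/8543) = -8831/124693628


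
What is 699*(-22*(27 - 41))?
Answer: 215292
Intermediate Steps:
699*(-22*(27 - 41)) = 699*(-22*(-14)) = 699*308 = 215292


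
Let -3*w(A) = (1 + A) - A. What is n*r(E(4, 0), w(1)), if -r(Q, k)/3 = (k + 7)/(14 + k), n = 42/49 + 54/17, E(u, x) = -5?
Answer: -28800/4879 ≈ -5.9028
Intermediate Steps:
n = 480/119 (n = 42*(1/49) + 54*(1/17) = 6/7 + 54/17 = 480/119 ≈ 4.0336)
w(A) = -1/3 (w(A) = -((1 + A) - A)/3 = -1/3*1 = -1/3)
r(Q, k) = -3*(7 + k)/(14 + k) (r(Q, k) = -3*(k + 7)/(14 + k) = -3*(7 + k)/(14 + k))
n*r(E(4, 0), w(1)) = 480*(3*(-7 - 1*(-1/3))/(14 - 1/3))/119 = 480*(3*(-7 + 1/3)/(41/3))/119 = 480*(3*(3/41)*(-20/3))/119 = (480/119)*(-60/41) = -28800/4879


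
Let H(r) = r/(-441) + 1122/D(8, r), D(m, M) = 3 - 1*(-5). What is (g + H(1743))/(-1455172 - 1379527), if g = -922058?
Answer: 77441423/238114716 ≈ 0.32523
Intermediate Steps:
D(m, M) = 8 (D(m, M) = 3 + 5 = 8)
H(r) = 561/4 - r/441 (H(r) = r/(-441) + 1122/8 = r*(-1/441) + 1122*(1/8) = -r/441 + 561/4 = 561/4 - r/441)
(g + H(1743))/(-1455172 - 1379527) = (-922058 + (561/4 - 1/441*1743))/(-1455172 - 1379527) = (-922058 + (561/4 - 83/21))/(-2834699) = (-922058 + 11449/84)*(-1/2834699) = -77441423/84*(-1/2834699) = 77441423/238114716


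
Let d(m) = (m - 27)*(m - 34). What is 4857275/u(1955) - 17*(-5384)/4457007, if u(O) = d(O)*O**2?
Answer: 51826172764262621/2523662215060171896 ≈ 0.020536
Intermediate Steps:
d(m) = (-34 + m)*(-27 + m) (d(m) = (-27 + m)*(-34 + m) = (-34 + m)*(-27 + m))
u(O) = O**2*(918 + O**2 - 61*O) (u(O) = (918 + O**2 - 61*O)*O**2 = O**2*(918 + O**2 - 61*O))
4857275/u(1955) - 17*(-5384)/4457007 = 4857275/((1955**2*(918 + 1955**2 - 61*1955))) - 17*(-5384)/4457007 = 4857275/((3822025*(918 + 3822025 - 119255))) + 91528*(1/4457007) = 4857275/((3822025*3703688)) + 91528/4457007 = 4857275/14155588128200 + 91528/4457007 = 4857275*(1/14155588128200) + 91528/4457007 = 194291/566223525128 + 91528/4457007 = 51826172764262621/2523662215060171896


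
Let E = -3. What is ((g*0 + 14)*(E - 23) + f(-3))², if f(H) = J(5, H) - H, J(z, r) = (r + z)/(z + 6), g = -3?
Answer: 15752961/121 ≈ 1.3019e+5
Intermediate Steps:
J(z, r) = (r + z)/(6 + z)
f(H) = 5/11 - 10*H/11 (f(H) = (H + 5)/(6 + 5) - H = (5 + H)/11 - H = (5/11 + H/11) - H = 5/11 - 10*H/11)
((g*0 + 14)*(E - 23) + f(-3))² = ((-3*0 + 14)*(-3 - 23) + (5/11 - 10/11*(-3)))² = ((0 + 14)*(-26) + (5/11 + 30/11))² = (14*(-26) + 35/11)² = (-364 + 35/11)² = (-3969/11)² = 15752961/121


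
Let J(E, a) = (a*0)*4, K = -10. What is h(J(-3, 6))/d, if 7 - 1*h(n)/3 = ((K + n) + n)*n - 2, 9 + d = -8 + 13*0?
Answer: -27/17 ≈ -1.5882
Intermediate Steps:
J(E, a) = 0 (J(E, a) = 0*4 = 0)
d = -17 (d = -9 + (-8 + 13*0) = -9 + (-8 + 0) = -9 - 8 = -17)
h(n) = 27 - 3*n*(-10 + 2*n) (h(n) = 21 - 3*(((-10 + n) + n)*n - 2) = 21 - 3*((-10 + 2*n)*n - 2) = 21 - 3*(n*(-10 + 2*n) - 2) = 21 - 3*(-2 + n*(-10 + 2*n)) = 21 + (6 - 3*n*(-10 + 2*n)) = 27 - 3*n*(-10 + 2*n))
h(J(-3, 6))/d = (27 - 6*0**2 + 30*0)/(-17) = (27 - 6*0 + 0)*(-1/17) = (27 + 0 + 0)*(-1/17) = 27*(-1/17) = -27/17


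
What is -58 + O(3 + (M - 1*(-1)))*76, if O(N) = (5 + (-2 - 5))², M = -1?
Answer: 246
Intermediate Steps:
O(N) = 4 (O(N) = (5 - 7)² = (-2)² = 4)
-58 + O(3 + (M - 1*(-1)))*76 = -58 + 4*76 = -58 + 304 = 246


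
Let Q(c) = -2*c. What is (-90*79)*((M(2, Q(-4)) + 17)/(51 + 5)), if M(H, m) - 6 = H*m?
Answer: -138645/28 ≈ -4951.6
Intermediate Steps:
M(H, m) = 6 + H*m
(-90*79)*((M(2, Q(-4)) + 17)/(51 + 5)) = (-90*79)*(((6 + 2*(-2*(-4))) + 17)/(51 + 5)) = -7110*((6 + 2*8) + 17)/56 = -7110*((6 + 16) + 17)/56 = -7110*(22 + 17)/56 = -277290/56 = -7110*39/56 = -138645/28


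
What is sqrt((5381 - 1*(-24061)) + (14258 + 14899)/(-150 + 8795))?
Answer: sqrt(2200630110315)/8645 ≈ 171.60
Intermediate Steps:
sqrt((5381 - 1*(-24061)) + (14258 + 14899)/(-150 + 8795)) = sqrt((5381 + 24061) + 29157/8645) = sqrt(29442 + 29157*(1/8645)) = sqrt(29442 + 29157/8645) = sqrt(254555247/8645) = sqrt(2200630110315)/8645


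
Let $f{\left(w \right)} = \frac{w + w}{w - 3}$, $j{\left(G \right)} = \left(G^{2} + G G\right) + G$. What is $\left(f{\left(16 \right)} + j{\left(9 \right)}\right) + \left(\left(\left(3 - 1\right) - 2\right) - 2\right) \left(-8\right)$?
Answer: $\frac{2463}{13} \approx 189.46$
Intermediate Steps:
$j{\left(G \right)} = G + 2 G^{2}$ ($j{\left(G \right)} = \left(G^{2} + G^{2}\right) + G = 2 G^{2} + G = G + 2 G^{2}$)
$f{\left(w \right)} = \frac{2 w}{-3 + w}$
$\left(f{\left(16 \right)} + j{\left(9 \right)}\right) + \left(\left(\left(3 - 1\right) - 2\right) - 2\right) \left(-8\right) = \left(2 \cdot 16 \frac{1}{-3 + 16} + 9 \left(1 + 2 \cdot 9\right)\right) + \left(\left(\left(3 - 1\right) - 2\right) - 2\right) \left(-8\right) = \left(2 \cdot 16 \cdot \frac{1}{13} + 9 \left(1 + 18\right)\right) + \left(\left(2 - 2\right) - 2\right) \left(-8\right) = \left(2 \cdot 16 \cdot \frac{1}{13} + 9 \cdot 19\right) + \left(0 - 2\right) \left(-8\right) = \left(\frac{32}{13} + 171\right) - -16 = \frac{2255}{13} + 16 = \frac{2463}{13}$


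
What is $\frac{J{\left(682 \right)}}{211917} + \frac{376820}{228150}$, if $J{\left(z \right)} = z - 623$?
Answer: $\frac{2662267493}{1611628785} \approx 1.6519$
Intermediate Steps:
$J{\left(z \right)} = -623 + z$
$\frac{J{\left(682 \right)}}{211917} + \frac{376820}{228150} = \frac{-623 + 682}{211917} + \frac{376820}{228150} = 59 \cdot \frac{1}{211917} + 376820 \cdot \frac{1}{228150} = \frac{59}{211917} + \frac{37682}{22815} = \frac{2662267493}{1611628785}$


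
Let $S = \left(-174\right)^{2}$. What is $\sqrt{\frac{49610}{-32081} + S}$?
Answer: $\frac{\sqrt{31158181886426}}{32081} \approx 174.0$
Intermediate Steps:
$S = 30276$
$\sqrt{\frac{49610}{-32081} + S} = \sqrt{\frac{49610}{-32081} + 30276} = \sqrt{49610 \left(- \frac{1}{32081}\right) + 30276} = \sqrt{- \frac{49610}{32081} + 30276} = \sqrt{\frac{971234746}{32081}} = \frac{\sqrt{31158181886426}}{32081}$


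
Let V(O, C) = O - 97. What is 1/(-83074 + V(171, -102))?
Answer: -1/83000 ≈ -1.2048e-5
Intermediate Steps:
V(O, C) = -97 + O
1/(-83074 + V(171, -102)) = 1/(-83074 + (-97 + 171)) = 1/(-83074 + 74) = 1/(-83000) = -1/83000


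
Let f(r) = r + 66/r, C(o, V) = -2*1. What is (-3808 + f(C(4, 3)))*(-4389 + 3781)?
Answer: 2336544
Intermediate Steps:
C(o, V) = -2
(-3808 + f(C(4, 3)))*(-4389 + 3781) = (-3808 + (-2 + 66/(-2)))*(-4389 + 3781) = (-3808 + (-2 + 66*(-½)))*(-608) = (-3808 + (-2 - 33))*(-608) = (-3808 - 35)*(-608) = -3843*(-608) = 2336544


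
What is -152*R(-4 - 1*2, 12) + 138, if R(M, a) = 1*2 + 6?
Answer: -1078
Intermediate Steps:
R(M, a) = 8 (R(M, a) = 2 + 6 = 8)
-152*R(-4 - 1*2, 12) + 138 = -152*8 + 138 = -1216 + 138 = -1078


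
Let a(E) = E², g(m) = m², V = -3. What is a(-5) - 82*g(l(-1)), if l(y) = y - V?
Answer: -303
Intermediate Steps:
l(y) = 3 + y (l(y) = y - 1*(-3) = y + 3 = 3 + y)
a(-5) - 82*g(l(-1)) = (-5)² - 82*(3 - 1)² = 25 - 82*2² = 25 - 82*4 = 25 - 328 = -303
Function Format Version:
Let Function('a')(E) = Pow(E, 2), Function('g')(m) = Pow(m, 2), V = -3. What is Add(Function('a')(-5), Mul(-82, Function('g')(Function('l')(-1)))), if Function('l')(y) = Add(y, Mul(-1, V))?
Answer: -303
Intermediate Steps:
Function('l')(y) = Add(3, y) (Function('l')(y) = Add(y, Mul(-1, -3)) = Add(y, 3) = Add(3, y))
Add(Function('a')(-5), Mul(-82, Function('g')(Function('l')(-1)))) = Add(Pow(-5, 2), Mul(-82, Pow(Add(3, -1), 2))) = Add(25, Mul(-82, Pow(2, 2))) = Add(25, Mul(-82, 4)) = Add(25, -328) = -303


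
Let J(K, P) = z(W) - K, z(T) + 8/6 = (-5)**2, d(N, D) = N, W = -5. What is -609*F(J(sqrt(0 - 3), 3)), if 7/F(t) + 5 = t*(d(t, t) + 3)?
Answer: -38367*I/(453*sqrt(3) + 5608*I) ≈ -6.7101 - 0.93882*I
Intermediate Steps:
z(T) = 71/3 (z(T) = -4/3 + (-5)**2 = -4/3 + 25 = 71/3)
J(K, P) = 71/3 - K
F(t) = 7/(-5 + t*(3 + t)) (F(t) = 7/(-5 + t*(t + 3)) = 7/(-5 + t*(3 + t)))
-609*F(J(sqrt(0 - 3), 3)) = -4263/(-5 + (71/3 - sqrt(0 - 3))**2 + 3*(71/3 - sqrt(0 - 3))) = -4263/(-5 + (71/3 - sqrt(-3))**2 + 3*(71/3 - sqrt(-3))) = -4263/(-5 + (71/3 - I*sqrt(3))**2 + 3*(71/3 - I*sqrt(3))) = -4263/(-5 + (71/3 - I*sqrt(3))**2 + (71 - 3*I*sqrt(3))) = -4263/(66 + (71/3 - I*sqrt(3))**2 - 3*I*sqrt(3))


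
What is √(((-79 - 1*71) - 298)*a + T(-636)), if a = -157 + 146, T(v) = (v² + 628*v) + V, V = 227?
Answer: √10243 ≈ 101.21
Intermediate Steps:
T(v) = 227 + v² + 628*v (T(v) = (v² + 628*v) + 227 = 227 + v² + 628*v)
a = -11
√(((-79 - 1*71) - 298)*a + T(-636)) = √(((-79 - 1*71) - 298)*(-11) + (227 + (-636)² + 628*(-636))) = √(((-79 - 71) - 298)*(-11) + (227 + 404496 - 399408)) = √((-150 - 298)*(-11) + 5315) = √(-448*(-11) + 5315) = √(4928 + 5315) = √10243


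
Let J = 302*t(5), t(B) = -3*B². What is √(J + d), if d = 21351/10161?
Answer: I*√259811462571/3387 ≈ 150.49*I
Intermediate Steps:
d = 7117/3387 (d = 21351*(1/10161) = 7117/3387 ≈ 2.1013)
J = -22650 (J = 302*(-3*5²) = 302*(-3*25) = 302*(-75) = -22650)
√(J + d) = √(-22650 + 7117/3387) = √(-76708433/3387) = I*√259811462571/3387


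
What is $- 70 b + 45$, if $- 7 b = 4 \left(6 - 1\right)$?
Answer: $245$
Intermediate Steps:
$b = - \frac{20}{7}$ ($b = - \frac{4 \left(6 - 1\right)}{7} = - \frac{4 \cdot 5}{7} = \left(- \frac{1}{7}\right) 20 = - \frac{20}{7} \approx -2.8571$)
$- 70 b + 45 = \left(-70\right) \left(- \frac{20}{7}\right) + 45 = 200 + 45 = 245$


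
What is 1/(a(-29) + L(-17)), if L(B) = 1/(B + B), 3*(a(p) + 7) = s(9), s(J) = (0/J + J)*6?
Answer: 34/373 ≈ 0.091153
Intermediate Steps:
s(J) = 6*J (s(J) = (0 + J)*6 = J*6 = 6*J)
a(p) = 11 (a(p) = -7 + (6*9)/3 = -7 + (⅓)*54 = -7 + 18 = 11)
L(B) = 1/(2*B)
1/(a(-29) + L(-17)) = 1/(11 + (½)/(-17)) = 1/(11 + (½)*(-1/17)) = 1/(11 - 1/34) = 1/(373/34) = 34/373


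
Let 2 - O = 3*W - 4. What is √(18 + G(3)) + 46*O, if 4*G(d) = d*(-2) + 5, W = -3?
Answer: 690 + √71/2 ≈ 694.21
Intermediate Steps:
O = 15 (O = 2 - (3*(-3) - 4) = 2 - (-9 - 4) = 2 - 1*(-13) = 2 + 13 = 15)
G(d) = 5/4 - d/2 (G(d) = (d*(-2) + 5)/4 = (-2*d + 5)/4 = (5 - 2*d)/4 = 5/4 - d/2)
√(18 + G(3)) + 46*O = √(18 + (5/4 - ½*3)) + 46*15 = √(18 + (5/4 - 3/2)) + 690 = √(18 - ¼) + 690 = √(71/4) + 690 = √71/2 + 690 = 690 + √71/2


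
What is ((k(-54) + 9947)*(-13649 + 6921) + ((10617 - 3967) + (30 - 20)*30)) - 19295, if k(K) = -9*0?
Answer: -66935761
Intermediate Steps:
k(K) = 0
((k(-54) + 9947)*(-13649 + 6921) + ((10617 - 3967) + (30 - 20)*30)) - 19295 = ((0 + 9947)*(-13649 + 6921) + ((10617 - 3967) + (30 - 20)*30)) - 19295 = (9947*(-6728) + (6650 + 10*30)) - 19295 = (-66923416 + (6650 + 300)) - 19295 = (-66923416 + 6950) - 19295 = -66916466 - 19295 = -66935761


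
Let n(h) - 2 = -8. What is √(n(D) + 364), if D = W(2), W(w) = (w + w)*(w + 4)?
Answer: √358 ≈ 18.921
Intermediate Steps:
W(w) = 2*w*(4 + w) (W(w) = (2*w)*(4 + w) = 2*w*(4 + w))
D = 24 (D = 2*2*(4 + 2) = 2*2*6 = 24)
n(h) = -6 (n(h) = 2 - 8 = -6)
√(n(D) + 364) = √(-6 + 364) = √358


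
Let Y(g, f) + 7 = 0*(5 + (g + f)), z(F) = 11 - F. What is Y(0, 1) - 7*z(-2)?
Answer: -98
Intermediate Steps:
Y(g, f) = -7 (Y(g, f) = -7 + 0*(5 + (g + f)) = -7 + 0*(5 + (f + g)) = -7 + 0*(5 + f + g) = -7 + 0 = -7)
Y(0, 1) - 7*z(-2) = -7 - 7*(11 - 1*(-2)) = -7 - 7*(11 + 2) = -7 - 7*13 = -7 - 91 = -98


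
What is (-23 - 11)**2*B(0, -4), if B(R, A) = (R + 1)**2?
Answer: 1156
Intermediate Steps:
B(R, A) = (1 + R)**2
(-23 - 11)**2*B(0, -4) = (-23 - 11)**2*(1 + 0)**2 = (-34)**2*1**2 = 1156*1 = 1156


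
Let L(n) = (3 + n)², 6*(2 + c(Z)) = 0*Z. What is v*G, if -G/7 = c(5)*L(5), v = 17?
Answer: 15232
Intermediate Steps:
c(Z) = -2 (c(Z) = -2 + (0*Z)/6 = -2 + (⅙)*0 = -2 + 0 = -2)
G = 896 (G = -(-14)*(3 + 5)² = -(-14)*8² = -(-14)*64 = -7*(-128) = 896)
v*G = 17*896 = 15232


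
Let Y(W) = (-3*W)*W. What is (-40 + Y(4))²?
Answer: 7744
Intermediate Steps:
Y(W) = -3*W²
(-40 + Y(4))² = (-40 - 3*4²)² = (-40 - 3*16)² = (-40 - 48)² = (-88)² = 7744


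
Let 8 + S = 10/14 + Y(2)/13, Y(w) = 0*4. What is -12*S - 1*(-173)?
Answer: 1823/7 ≈ 260.43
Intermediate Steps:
Y(w) = 0
S = -51/7 (S = -8 + (10/14 + 0/13) = -8 + (10*(1/14) + 0*(1/13)) = -8 + (5/7 + 0) = -8 + 5/7 = -51/7 ≈ -7.2857)
-12*S - 1*(-173) = -12*(-51/7) - 1*(-173) = 612/7 + 173 = 1823/7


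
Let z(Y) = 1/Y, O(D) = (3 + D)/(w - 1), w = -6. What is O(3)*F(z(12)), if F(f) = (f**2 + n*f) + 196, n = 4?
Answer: -4039/24 ≈ -168.29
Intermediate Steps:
O(D) = -3/7 - D/7 (O(D) = (3 + D)/(-6 - 1) = (3 + D)/(-7) = (3 + D)*(-1/7) = -3/7 - D/7)
F(f) = 196 + f**2 + 4*f (F(f) = (f**2 + 4*f) + 196 = 196 + f**2 + 4*f)
O(3)*F(z(12)) = (-3/7 - 1/7*3)*(196 + (1/12)**2 + 4/12) = (-3/7 - 3/7)*(196 + (1/12)**2 + 4*(1/12)) = -6*(196 + 1/144 + 1/3)/7 = -6/7*28273/144 = -4039/24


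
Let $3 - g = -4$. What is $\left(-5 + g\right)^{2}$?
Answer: $4$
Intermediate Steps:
$g = 7$ ($g = 3 - -4 = 3 + 4 = 7$)
$\left(-5 + g\right)^{2} = \left(-5 + 7\right)^{2} = 2^{2} = 4$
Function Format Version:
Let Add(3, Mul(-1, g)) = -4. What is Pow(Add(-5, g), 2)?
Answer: 4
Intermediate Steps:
g = 7 (g = Add(3, Mul(-1, -4)) = Add(3, 4) = 7)
Pow(Add(-5, g), 2) = Pow(Add(-5, 7), 2) = Pow(2, 2) = 4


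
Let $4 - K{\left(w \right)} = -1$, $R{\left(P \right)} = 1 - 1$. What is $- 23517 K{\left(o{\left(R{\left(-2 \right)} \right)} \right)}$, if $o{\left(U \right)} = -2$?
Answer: $-117585$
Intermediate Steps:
$R{\left(P \right)} = 0$ ($R{\left(P \right)} = 1 - 1 = 0$)
$K{\left(w \right)} = 5$ ($K{\left(w \right)} = 4 - -1 = 4 + 1 = 5$)
$- 23517 K{\left(o{\left(R{\left(-2 \right)} \right)} \right)} = \left(-23517\right) 5 = -117585$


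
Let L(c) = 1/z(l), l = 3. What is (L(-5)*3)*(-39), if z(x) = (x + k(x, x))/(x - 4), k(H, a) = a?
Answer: 39/2 ≈ 19.500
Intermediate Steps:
z(x) = 2*x/(-4 + x) (z(x) = (x + x)/(x - 4) = (2*x)/(-4 + x) = 2*x/(-4 + x))
L(c) = -1/6 (L(c) = 1/(2*3/(-4 + 3)) = 1/(2*3/(-1)) = 1/(2*3*(-1)) = 1/(-6) = -1/6)
(L(-5)*3)*(-39) = -1/6*3*(-39) = -1/2*(-39) = 39/2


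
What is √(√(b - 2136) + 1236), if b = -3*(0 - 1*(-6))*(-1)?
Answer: √(1236 + I*√2118) ≈ 35.163 + 0.6544*I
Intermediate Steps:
b = 18 (b = -3*(0 + 6)*(-1) = -3*6*(-1) = -18*(-1) = 18)
√(√(b - 2136) + 1236) = √(√(18 - 2136) + 1236) = √(√(-2118) + 1236) = √(I*√2118 + 1236) = √(1236 + I*√2118)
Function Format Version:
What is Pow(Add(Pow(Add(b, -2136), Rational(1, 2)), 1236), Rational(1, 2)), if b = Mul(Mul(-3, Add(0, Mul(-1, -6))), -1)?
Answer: Pow(Add(1236, Mul(I, Pow(2118, Rational(1, 2)))), Rational(1, 2)) ≈ Add(35.163, Mul(0.6544, I))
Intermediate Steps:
b = 18 (b = Mul(Mul(-3, Add(0, 6)), -1) = Mul(Mul(-3, 6), -1) = Mul(-18, -1) = 18)
Pow(Add(Pow(Add(b, -2136), Rational(1, 2)), 1236), Rational(1, 2)) = Pow(Add(Pow(Add(18, -2136), Rational(1, 2)), 1236), Rational(1, 2)) = Pow(Add(Pow(-2118, Rational(1, 2)), 1236), Rational(1, 2)) = Pow(Add(Mul(I, Pow(2118, Rational(1, 2))), 1236), Rational(1, 2)) = Pow(Add(1236, Mul(I, Pow(2118, Rational(1, 2)))), Rational(1, 2))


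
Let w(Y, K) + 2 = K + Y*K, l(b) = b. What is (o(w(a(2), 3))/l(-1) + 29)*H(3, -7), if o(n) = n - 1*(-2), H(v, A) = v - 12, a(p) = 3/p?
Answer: -387/2 ≈ -193.50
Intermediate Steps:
H(v, A) = -12 + v
w(Y, K) = -2 + K + K*Y (w(Y, K) = -2 + (K + Y*K) = -2 + (K + K*Y) = -2 + K + K*Y)
o(n) = 2 + n (o(n) = n + 2 = 2 + n)
(o(w(a(2), 3))/l(-1) + 29)*H(3, -7) = ((2 + (-2 + 3 + 3*(3/2)))/(-1) + 29)*(-12 + 3) = ((2 + (-2 + 3 + 3*(3*(½))))*(-1) + 29)*(-9) = ((2 + (-2 + 3 + 3*(3/2)))*(-1) + 29)*(-9) = ((2 + (-2 + 3 + 9/2))*(-1) + 29)*(-9) = ((2 + 11/2)*(-1) + 29)*(-9) = ((15/2)*(-1) + 29)*(-9) = (-15/2 + 29)*(-9) = (43/2)*(-9) = -387/2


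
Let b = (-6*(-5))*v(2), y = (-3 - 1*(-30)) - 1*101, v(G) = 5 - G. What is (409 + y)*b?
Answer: 30150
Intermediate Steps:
y = -74 (y = (-3 + 30) - 101 = 27 - 101 = -74)
b = 90 (b = (-6*(-5))*(5 - 1*2) = 30*(5 - 2) = 30*3 = 90)
(409 + y)*b = (409 - 74)*90 = 335*90 = 30150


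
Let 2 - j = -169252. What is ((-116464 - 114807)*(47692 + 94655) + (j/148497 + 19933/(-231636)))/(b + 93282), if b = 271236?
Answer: -53922986684292542741/597067484454936 ≈ -90313.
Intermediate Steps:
j = 169254 (j = 2 - 1*(-169252) = 2 + 169252 = 169254)
((-116464 - 114807)*(47692 + 94655) + (j/148497 + 19933/(-231636)))/(b + 93282) = ((-116464 - 114807)*(47692 + 94655) + (169254/148497 + 19933/(-231636)))/(271236 + 93282) = (-231271*142347 + (169254*(1/148497) + 19933*(-1/231636)))/364518 = (-32920733037 + (56418/49499 - 19933/231636))*(1/364518) = (-32920733037 + 12081776281/11465750364)*(1/364518) = -377460906790047799187/11465750364*1/364518 = -53922986684292542741/597067484454936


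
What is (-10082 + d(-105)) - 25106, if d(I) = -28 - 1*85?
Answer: -35301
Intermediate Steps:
d(I) = -113 (d(I) = -28 - 85 = -113)
(-10082 + d(-105)) - 25106 = (-10082 - 113) - 25106 = -10195 - 25106 = -35301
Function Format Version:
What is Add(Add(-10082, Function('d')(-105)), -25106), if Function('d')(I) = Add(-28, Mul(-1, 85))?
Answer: -35301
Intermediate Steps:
Function('d')(I) = -113 (Function('d')(I) = Add(-28, -85) = -113)
Add(Add(-10082, Function('d')(-105)), -25106) = Add(Add(-10082, -113), -25106) = Add(-10195, -25106) = -35301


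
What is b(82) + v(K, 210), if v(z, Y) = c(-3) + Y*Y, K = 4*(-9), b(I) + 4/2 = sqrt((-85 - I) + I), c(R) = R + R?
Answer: 44092 + I*sqrt(85) ≈ 44092.0 + 9.2195*I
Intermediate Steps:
c(R) = 2*R
b(I) = -2 + I*sqrt(85) (b(I) = -2 + sqrt((-85 - I) + I) = -2 + sqrt(-85) = -2 + I*sqrt(85))
K = -36
v(z, Y) = -6 + Y**2 (v(z, Y) = 2*(-3) + Y*Y = -6 + Y**2)
b(82) + v(K, 210) = (-2 + I*sqrt(85)) + (-6 + 210**2) = (-2 + I*sqrt(85)) + (-6 + 44100) = (-2 + I*sqrt(85)) + 44094 = 44092 + I*sqrt(85)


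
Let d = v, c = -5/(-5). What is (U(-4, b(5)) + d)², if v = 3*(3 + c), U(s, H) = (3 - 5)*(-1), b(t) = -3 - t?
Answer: 196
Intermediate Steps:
c = 1 (c = -5*(-⅕) = 1)
U(s, H) = 2 (U(s, H) = -2*(-1) = 2)
v = 12 (v = 3*(3 + 1) = 3*4 = 12)
d = 12
(U(-4, b(5)) + d)² = (2 + 12)² = 14² = 196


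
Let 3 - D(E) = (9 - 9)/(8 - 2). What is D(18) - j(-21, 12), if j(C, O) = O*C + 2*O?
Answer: 231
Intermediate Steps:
D(E) = 3 (D(E) = 3 - (9 - 9)/(8 - 2) = 3 - 0/6 = 3 - 1*0 = 3 + 0 = 3)
j(C, O) = 2*O + C*O (j(C, O) = C*O + 2*O = 2*O + C*O)
D(18) - j(-21, 12) = 3 - 12*(2 - 21) = 3 - 12*(-19) = 3 - 1*(-228) = 3 + 228 = 231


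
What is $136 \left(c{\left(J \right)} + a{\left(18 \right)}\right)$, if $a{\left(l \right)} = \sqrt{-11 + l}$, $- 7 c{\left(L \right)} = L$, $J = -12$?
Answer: $\frac{1632}{7} + 136 \sqrt{7} \approx 592.96$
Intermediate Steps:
$c{\left(L \right)} = - \frac{L}{7}$
$136 \left(c{\left(J \right)} + a{\left(18 \right)}\right) = 136 \left(\left(- \frac{1}{7}\right) \left(-12\right) + \sqrt{-11 + 18}\right) = 136 \left(\frac{12}{7} + \sqrt{7}\right) = \frac{1632}{7} + 136 \sqrt{7}$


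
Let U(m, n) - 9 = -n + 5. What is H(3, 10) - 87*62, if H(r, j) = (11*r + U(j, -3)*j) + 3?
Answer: -5188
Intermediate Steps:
U(m, n) = 14 - n (U(m, n) = 9 + (-n + 5) = 9 + (5 - n) = 14 - n)
H(r, j) = 3 + 11*r + 17*j (H(r, j) = (11*r + (14 - 1*(-3))*j) + 3 = (11*r + (14 + 3)*j) + 3 = (11*r + 17*j) + 3 = 3 + 11*r + 17*j)
H(3, 10) - 87*62 = (3 + 11*3 + 17*10) - 87*62 = (3 + 33 + 170) - 5394 = 206 - 5394 = -5188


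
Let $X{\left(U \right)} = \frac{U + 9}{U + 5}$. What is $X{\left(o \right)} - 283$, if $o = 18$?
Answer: $- \frac{6482}{23} \approx -281.83$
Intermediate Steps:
$X{\left(U \right)} = \frac{9 + U}{5 + U}$
$X{\left(o \right)} - 283 = \frac{9 + 18}{5 + 18} - 283 = \frac{1}{23} \cdot 27 - 283 = \frac{27}{23} - 283 = - \frac{6482}{23}$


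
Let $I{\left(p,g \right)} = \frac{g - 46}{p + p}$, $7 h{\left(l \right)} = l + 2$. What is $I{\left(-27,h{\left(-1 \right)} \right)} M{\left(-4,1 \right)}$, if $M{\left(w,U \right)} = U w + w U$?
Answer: $- \frac{428}{63} \approx -6.7936$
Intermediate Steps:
$h{\left(l \right)} = \frac{2}{7} + \frac{l}{7}$ ($h{\left(l \right)} = \frac{l + 2}{7} = \frac{2 + l}{7} = \frac{2}{7} + \frac{l}{7}$)
$I{\left(p,g \right)} = \frac{-46 + g}{2 p}$
$M{\left(w,U \right)} = 2 U w$ ($M{\left(w,U \right)} = U w + U w = 2 U w$)
$I{\left(-27,h{\left(-1 \right)} \right)} M{\left(-4,1 \right)} = \frac{-46 + \left(\frac{2}{7} + \frac{1}{7} \left(-1\right)\right)}{2 \left(-27\right)} 2 \cdot 1 \left(-4\right) = \frac{1}{2} \left(- \frac{1}{27}\right) \left(-46 + \left(\frac{2}{7} - \frac{1}{7}\right)\right) \left(-8\right) = \frac{1}{2} \left(- \frac{1}{27}\right) \left(-46 + \frac{1}{7}\right) \left(-8\right) = \frac{1}{2} \left(- \frac{1}{27}\right) \left(- \frac{321}{7}\right) \left(-8\right) = \frac{107}{126} \left(-8\right) = - \frac{428}{63}$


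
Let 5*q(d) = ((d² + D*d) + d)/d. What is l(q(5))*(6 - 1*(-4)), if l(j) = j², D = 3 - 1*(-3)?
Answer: 288/5 ≈ 57.600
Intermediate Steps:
D = 6 (D = 3 + 3 = 6)
q(d) = (d² + 7*d)/(5*d) (q(d) = (((d² + 6*d) + d)/d)/5 = ((d² + 7*d)/d)/5 = (d² + 7*d)/(5*d))
l(q(5))*(6 - 1*(-4)) = (7/5 + (⅕)*5)²*(6 - 1*(-4)) = (7/5 + 1)²*(6 + 4) = (12/5)²*10 = (144/25)*10 = 288/5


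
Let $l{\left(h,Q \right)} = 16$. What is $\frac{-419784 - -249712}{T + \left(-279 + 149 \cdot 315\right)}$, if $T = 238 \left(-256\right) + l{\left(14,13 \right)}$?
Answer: $\frac{21259}{1782} \approx 11.93$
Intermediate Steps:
$T = -60912$ ($T = 238 \left(-256\right) + 16 = -60928 + 16 = -60912$)
$\frac{-419784 - -249712}{T + \left(-279 + 149 \cdot 315\right)} = \frac{-419784 - -249712}{-60912 + \left(-279 + 149 \cdot 315\right)} = \frac{-419784 + 249712}{-60912 + \left(-279 + 46935\right)} = - \frac{170072}{-60912 + 46656} = - \frac{170072}{-14256} = \left(-170072\right) \left(- \frac{1}{14256}\right) = \frac{21259}{1782}$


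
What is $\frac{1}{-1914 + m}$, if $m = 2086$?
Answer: $\frac{1}{172} \approx 0.005814$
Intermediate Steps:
$\frac{1}{-1914 + m} = \frac{1}{-1914 + 2086} = \frac{1}{172}$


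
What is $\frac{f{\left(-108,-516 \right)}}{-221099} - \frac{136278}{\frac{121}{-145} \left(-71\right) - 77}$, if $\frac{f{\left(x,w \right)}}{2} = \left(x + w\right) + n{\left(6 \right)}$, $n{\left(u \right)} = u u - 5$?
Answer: $\frac{242721546303}{31617157} \approx 7676.9$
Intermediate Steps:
$n{\left(u \right)} = -5 + u^{2}$ ($n{\left(u \right)} = u^{2} - 5 = -5 + u^{2}$)
$f{\left(x,w \right)} = 62 + 2 w + 2 x$ ($f{\left(x,w \right)} = 2 \left(\left(x + w\right) - \left(5 - 6^{2}\right)\right) = 2 \left(\left(w + x\right) + \left(-5 + 36\right)\right) = 2 \left(\left(w + x\right) + 31\right) = 2 \left(31 + w + x\right) = 62 + 2 w + 2 x$)
$\frac{f{\left(-108,-516 \right)}}{-221099} - \frac{136278}{\frac{121}{-145} \left(-71\right) - 77} = \frac{62 + 2 \left(-516\right) + 2 \left(-108\right)}{-221099} - \frac{136278}{\frac{121}{-145} \left(-71\right) - 77} = \left(62 - 1032 - 216\right) \left(- \frac{1}{221099}\right) - \frac{136278}{121 \left(- \frac{1}{145}\right) \left(-71\right) - 77} = \left(-1186\right) \left(- \frac{1}{221099}\right) - \frac{136278}{\left(- \frac{121}{145}\right) \left(-71\right) - 77} = \frac{1186}{221099} - \frac{136278}{\frac{8591}{145} - 77} = \frac{1186}{221099} - \frac{136278}{- \frac{2574}{145}} = \frac{1186}{221099} - - \frac{1097795}{143} = \frac{1186}{221099} + \frac{1097795}{143} = \frac{242721546303}{31617157}$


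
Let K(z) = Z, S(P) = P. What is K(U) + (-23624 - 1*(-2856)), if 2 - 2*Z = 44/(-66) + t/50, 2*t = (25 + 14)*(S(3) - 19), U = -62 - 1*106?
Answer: -1557266/75 ≈ -20764.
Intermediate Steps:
U = -168 (U = -62 - 106 = -168)
t = -312 (t = ((25 + 14)*(3 - 19))/2 = (39*(-16))/2 = (½)*(-624) = -312)
Z = 334/75 (Z = 1 - (44/(-66) - 312/50)/2 = 1 - (44*(-1/66) - 312*1/50)/2 = 1 - (-⅔ - 156/25)/2 = 1 - ½*(-518/75) = 1 + 259/75 = 334/75 ≈ 4.4533)
K(z) = 334/75
K(U) + (-23624 - 1*(-2856)) = 334/75 + (-23624 - 1*(-2856)) = 334/75 + (-23624 + 2856) = 334/75 - 20768 = -1557266/75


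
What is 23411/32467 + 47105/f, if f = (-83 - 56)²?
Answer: 1981681966/627294907 ≈ 3.1591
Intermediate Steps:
f = 19321 (f = (-139)² = 19321)
23411/32467 + 47105/f = 23411/32467 + 47105/19321 = 1981681966/627294907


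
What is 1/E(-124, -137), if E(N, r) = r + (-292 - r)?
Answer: -1/292 ≈ -0.0034247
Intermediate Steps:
E(N, r) = -292
1/E(-124, -137) = 1/(-292) = -1/292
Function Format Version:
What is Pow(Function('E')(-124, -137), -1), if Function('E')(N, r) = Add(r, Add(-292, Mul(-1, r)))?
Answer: Rational(-1, 292) ≈ -0.0034247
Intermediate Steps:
Function('E')(N, r) = -292
Pow(Function('E')(-124, -137), -1) = Pow(-292, -1) = Rational(-1, 292)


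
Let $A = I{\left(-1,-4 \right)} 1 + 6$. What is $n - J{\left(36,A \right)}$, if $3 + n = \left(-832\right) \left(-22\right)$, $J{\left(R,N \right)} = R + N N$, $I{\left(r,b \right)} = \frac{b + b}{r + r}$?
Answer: $18165$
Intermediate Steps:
$I{\left(r,b \right)} = \frac{b}{r}$ ($I{\left(r,b \right)} = \frac{2 b}{2 r} = 2 b \frac{1}{2 r} = \frac{b}{r}$)
$A = 10$ ($A = - \frac{4}{-1} \cdot 1 + 6 = \left(-4\right) \left(-1\right) 1 + 6 = 4 \cdot 1 + 6 = 4 + 6 = 10$)
$J{\left(R,N \right)} = R + N^{2}$
$n = 18301$ ($n = -3 - -18304 = -3 + 18304 = 18301$)
$n - J{\left(36,A \right)} = 18301 - \left(36 + 10^{2}\right) = 18301 - \left(36 + 100\right) = 18301 - 136 = 18165$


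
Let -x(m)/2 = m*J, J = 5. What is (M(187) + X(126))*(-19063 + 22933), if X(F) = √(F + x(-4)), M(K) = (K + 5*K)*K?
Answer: 811980180 + 3870*√166 ≈ 8.1203e+8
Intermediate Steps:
x(m) = -10*m (x(m) = -2*m*5 = -10*m)
M(K) = 6*K² (M(K) = (6*K)*K = 6*K²)
X(F) = √(40 + F) (X(F) = √(F - 10*(-4)) = √(F + 40) = √(40 + F))
(M(187) + X(126))*(-19063 + 22933) = (6*187² + √(40 + 126))*(-19063 + 22933) = (6*34969 + √166)*3870 = (209814 + √166)*3870 = 811980180 + 3870*√166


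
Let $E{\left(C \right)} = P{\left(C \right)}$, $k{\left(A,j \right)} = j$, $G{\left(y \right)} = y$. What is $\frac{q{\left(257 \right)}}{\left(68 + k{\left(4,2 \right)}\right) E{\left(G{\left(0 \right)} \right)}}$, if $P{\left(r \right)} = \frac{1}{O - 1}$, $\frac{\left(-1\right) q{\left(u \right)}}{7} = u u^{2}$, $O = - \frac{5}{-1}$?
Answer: $- \frac{33949186}{5} \approx -6.7898 \cdot 10^{6}$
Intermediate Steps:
$O = 5$ ($O = \left(-5\right) \left(-1\right) = 5$)
$q{\left(u \right)} = - 7 u^{3}$ ($q{\left(u \right)} = - 7 u u^{2} = - 7 u^{3}$)
$P{\left(r \right)} = \frac{1}{4}$ ($P{\left(r \right)} = \frac{1}{5 - 1} = \frac{1}{4}$)
$E{\left(C \right)} = \frac{1}{4}$
$\frac{q{\left(257 \right)}}{\left(68 + k{\left(4,2 \right)}\right) E{\left(G{\left(0 \right)} \right)}} = \frac{\left(-7\right) 257^{3}}{\left(68 + 2\right) \frac{1}{4}} = \frac{\left(-7\right) 16974593}{70 \cdot \frac{1}{4}} = - \frac{118822151}{\frac{35}{2}} = \left(-118822151\right) \frac{2}{35} = - \frac{33949186}{5}$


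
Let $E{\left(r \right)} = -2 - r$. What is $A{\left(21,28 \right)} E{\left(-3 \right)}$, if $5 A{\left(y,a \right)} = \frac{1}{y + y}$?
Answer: $\frac{1}{210} \approx 0.0047619$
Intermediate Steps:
$A{\left(y,a \right)} = \frac{1}{10 y}$ ($A{\left(y,a \right)} = \frac{1}{5 \left(y + y\right)} = \frac{1}{5 \cdot 2 y} = \frac{\frac{1}{2} \frac{1}{y}}{5} = \frac{1}{10 y}$)
$A{\left(21,28 \right)} E{\left(-3 \right)} = \frac{1}{10 \cdot 21} \left(-2 - -3\right) = \frac{1}{10} \cdot \frac{1}{21} \left(-2 + 3\right) = \frac{1}{210} \cdot 1 = \frac{1}{210}$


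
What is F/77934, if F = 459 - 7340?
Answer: -6881/77934 ≈ -0.088293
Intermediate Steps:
F = -6881
F/77934 = -6881/77934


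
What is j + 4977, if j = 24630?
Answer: 29607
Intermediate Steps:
j + 4977 = 24630 + 4977 = 29607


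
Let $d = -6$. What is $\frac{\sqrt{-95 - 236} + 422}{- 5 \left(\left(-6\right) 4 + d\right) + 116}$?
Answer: $\frac{211}{133} + \frac{i \sqrt{331}}{266} \approx 1.5865 + 0.068396 i$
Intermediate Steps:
$\frac{\sqrt{-95 - 236} + 422}{- 5 \left(\left(-6\right) 4 + d\right) + 116} = \frac{\sqrt{-95 - 236} + 422}{- 5 \left(\left(-6\right) 4 - 6\right) + 116} = \frac{\sqrt{-331} + 422}{- 5 \left(-24 - 6\right) + 116} = \frac{i \sqrt{331} + 422}{\left(-5\right) \left(-30\right) + 116} = \frac{422 + i \sqrt{331}}{150 + 116} = \frac{422 + i \sqrt{331}}{266} = \left(422 + i \sqrt{331}\right) \frac{1}{266} = \frac{211}{133} + \frac{i \sqrt{331}}{266}$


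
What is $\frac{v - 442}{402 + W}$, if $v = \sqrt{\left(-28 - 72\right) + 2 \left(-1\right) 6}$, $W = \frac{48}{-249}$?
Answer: $- \frac{18343}{16675} + \frac{166 i \sqrt{7}}{16675} \approx -1.1 + 0.026339 i$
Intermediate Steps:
$W = - \frac{16}{83}$ ($W = 48 \left(- \frac{1}{249}\right) = - \frac{16}{83} \approx -0.19277$)
$v = 4 i \sqrt{7}$ ($v = \sqrt{-100 - 12} = \sqrt{-112} = 4 i \sqrt{7} \approx 10.583 i$)
$\frac{v - 442}{402 + W} = \frac{4 i \sqrt{7} - 442}{402 - \frac{16}{83}} = \frac{-442 + 4 i \sqrt{7}}{\frac{33350}{83}} = \left(-442 + 4 i \sqrt{7}\right) \frac{83}{33350} = - \frac{18343}{16675} + \frac{166 i \sqrt{7}}{16675}$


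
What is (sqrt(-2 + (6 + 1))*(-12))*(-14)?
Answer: 168*sqrt(5) ≈ 375.66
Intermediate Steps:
(sqrt(-2 + (6 + 1))*(-12))*(-14) = (sqrt(-2 + 7)*(-12))*(-14) = (sqrt(5)*(-12))*(-14) = -12*sqrt(5)*(-14) = 168*sqrt(5)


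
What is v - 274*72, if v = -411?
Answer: -20139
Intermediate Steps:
v - 274*72 = -411 - 274*72 = -411 - 19728 = -20139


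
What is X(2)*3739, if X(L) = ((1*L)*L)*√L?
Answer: 14956*√2 ≈ 21151.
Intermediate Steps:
X(L) = L^(5/2) (X(L) = (L*L)*√L = L²*√L = L^(5/2))
X(2)*3739 = 2^(5/2)*3739 = (4*√2)*3739 = 14956*√2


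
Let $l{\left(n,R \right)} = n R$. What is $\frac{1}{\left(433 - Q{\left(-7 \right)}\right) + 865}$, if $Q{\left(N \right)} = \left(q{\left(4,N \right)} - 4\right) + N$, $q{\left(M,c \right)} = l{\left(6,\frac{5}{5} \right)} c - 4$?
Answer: $\frac{1}{1355} \approx 0.00073801$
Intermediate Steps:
$l{\left(n,R \right)} = R n$
$q{\left(M,c \right)} = -4 + 6 c$ ($q{\left(M,c \right)} = \frac{5}{5} \cdot 6 c - 4 = 5 \cdot \frac{1}{5} \cdot 6 c - 4 = 1 \cdot 6 c - 4 = 6 c - 4 = -4 + 6 c$)
$Q{\left(N \right)} = -8 + 7 N$ ($Q{\left(N \right)} = \left(\left(-4 + 6 N\right) - 4\right) + N = \left(-8 + 6 N\right) + N = -8 + 7 N$)
$\frac{1}{\left(433 - Q{\left(-7 \right)}\right) + 865} = \frac{1}{\left(433 - \left(-8 + 7 \left(-7\right)\right)\right) + 865} = \frac{1}{\left(433 - \left(-8 - 49\right)\right) + 865} = \frac{1}{\left(433 - -57\right) + 865} = \frac{1}{\left(433 + 57\right) + 865} = \frac{1}{490 + 865} = \frac{1}{1355}$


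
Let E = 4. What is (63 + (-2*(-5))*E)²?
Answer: 10609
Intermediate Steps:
(63 + (-2*(-5))*E)² = (63 - 2*(-5)*4)² = (63 + 10*4)² = (63 + 40)² = 103² = 10609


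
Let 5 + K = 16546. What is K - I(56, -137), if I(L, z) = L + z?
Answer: 16622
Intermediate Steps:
K = 16541 (K = -5 + 16546 = 16541)
K - I(56, -137) = 16541 - (56 - 137) = 16541 - 1*(-81) = 16541 + 81 = 16622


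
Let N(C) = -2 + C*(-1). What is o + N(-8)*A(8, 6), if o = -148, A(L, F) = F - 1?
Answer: -118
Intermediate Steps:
N(C) = -2 - C
A(L, F) = -1 + F
o + N(-8)*A(8, 6) = -148 + (-2 - 1*(-8))*(-1 + 6) = -148 + (-2 + 8)*5 = -148 + 6*5 = -148 + 30 = -118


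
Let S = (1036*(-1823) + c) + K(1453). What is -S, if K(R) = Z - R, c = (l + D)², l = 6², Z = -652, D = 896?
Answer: 1022109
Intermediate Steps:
l = 36
c = 868624 (c = (36 + 896)² = 932² = 868624)
K(R) = -652 - R
S = -1022109 (S = (1036*(-1823) + 868624) + (-652 - 1*1453) = (-1888628 + 868624) + (-652 - 1453) = -1020004 - 2105 = -1022109)
-S = -1*(-1022109) = 1022109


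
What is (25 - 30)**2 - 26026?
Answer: -26001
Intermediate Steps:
(25 - 30)**2 - 26026 = (-5)**2 - 26026 = 25 - 26026 = -26001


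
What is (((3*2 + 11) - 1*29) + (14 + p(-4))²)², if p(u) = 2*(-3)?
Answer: 2704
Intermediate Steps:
p(u) = -6
(((3*2 + 11) - 1*29) + (14 + p(-4))²)² = (((3*2 + 11) - 1*29) + (14 - 6)²)² = (((6 + 11) - 29) + 8²)² = ((17 - 29) + 64)² = (-12 + 64)² = 52² = 2704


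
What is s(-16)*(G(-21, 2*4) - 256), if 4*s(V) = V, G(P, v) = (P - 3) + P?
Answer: 1204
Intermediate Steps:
G(P, v) = -3 + 2*P (G(P, v) = (-3 + P) + P = -3 + 2*P)
s(V) = V/4
s(-16)*(G(-21, 2*4) - 256) = ((1/4)*(-16))*((-3 + 2*(-21)) - 256) = -4*((-3 - 42) - 256) = -4*(-45 - 256) = -4*(-301) = 1204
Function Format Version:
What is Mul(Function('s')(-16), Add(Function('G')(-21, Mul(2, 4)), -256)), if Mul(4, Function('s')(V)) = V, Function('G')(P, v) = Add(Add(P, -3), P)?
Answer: 1204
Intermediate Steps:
Function('G')(P, v) = Add(-3, Mul(2, P)) (Function('G')(P, v) = Add(Add(-3, P), P) = Add(-3, Mul(2, P)))
Function('s')(V) = Mul(Rational(1, 4), V)
Mul(Function('s')(-16), Add(Function('G')(-21, Mul(2, 4)), -256)) = Mul(Mul(Rational(1, 4), -16), Add(Add(-3, Mul(2, -21)), -256)) = Mul(-4, Add(Add(-3, -42), -256)) = Mul(-4, Add(-45, -256)) = Mul(-4, -301) = 1204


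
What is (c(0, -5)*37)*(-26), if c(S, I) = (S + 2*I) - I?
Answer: 4810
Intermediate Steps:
c(S, I) = I + S
(c(0, -5)*37)*(-26) = ((-5 + 0)*37)*(-26) = -5*37*(-26) = -185*(-26) = 4810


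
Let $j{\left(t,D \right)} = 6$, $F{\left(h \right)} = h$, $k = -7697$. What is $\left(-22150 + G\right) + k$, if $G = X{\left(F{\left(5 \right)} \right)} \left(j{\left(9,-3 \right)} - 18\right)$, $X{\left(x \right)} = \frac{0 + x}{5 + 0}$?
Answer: $-29859$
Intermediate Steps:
$X{\left(x \right)} = \frac{x}{5}$
$G = -12$ ($G = \frac{1}{5} \cdot 5 \left(6 - 18\right) = 1 \left(-12\right) = -12$)
$\left(-22150 + G\right) + k = \left(-22150 - 12\right) - 7697 = -22162 - 7697 = -29859$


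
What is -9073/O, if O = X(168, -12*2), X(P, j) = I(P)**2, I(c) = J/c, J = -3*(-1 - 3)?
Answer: -1778308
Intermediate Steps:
J = 12 (J = -3*(-4) = 12)
I(c) = 12/c
X(P, j) = 144/P**2 (X(P, j) = (12/P)**2 = 144/P**2)
O = 1/196 (O = 144/168**2 = 144*(1/28224) = 1/196 ≈ 0.0051020)
-9073/O = -9073/1/196 = -9073*196 = -1778308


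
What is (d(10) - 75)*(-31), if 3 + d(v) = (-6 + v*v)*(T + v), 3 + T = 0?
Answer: -17980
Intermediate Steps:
T = -3 (T = -3 + 0 = -3)
d(v) = -3 + (-6 + v²)*(-3 + v) (d(v) = -3 + (-6 + v*v)*(-3 + v) = -3 + (-6 + v²)*(-3 + v))
(d(10) - 75)*(-31) = ((15 + 10³ - 6*10 - 3*10²) - 75)*(-31) = ((15 + 1000 - 60 - 3*100) - 75)*(-31) = ((15 + 1000 - 60 - 300) - 75)*(-31) = (655 - 75)*(-31) = 580*(-31) = -17980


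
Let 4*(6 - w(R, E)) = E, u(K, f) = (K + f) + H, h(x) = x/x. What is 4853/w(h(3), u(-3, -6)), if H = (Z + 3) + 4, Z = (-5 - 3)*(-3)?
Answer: 9706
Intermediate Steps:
Z = 24 (Z = -8*(-3) = 24)
H = 31 (H = (24 + 3) + 4 = 27 + 4 = 31)
h(x) = 1
u(K, f) = 31 + K + f (u(K, f) = (K + f) + 31 = 31 + K + f)
w(R, E) = 6 - E/4
4853/w(h(3), u(-3, -6)) = 4853/(6 - (31 - 3 - 6)/4) = 4853/(6 - 1/4*22) = 4853/(6 - 11/2) = 4853/(1/2) = 4853*2 = 9706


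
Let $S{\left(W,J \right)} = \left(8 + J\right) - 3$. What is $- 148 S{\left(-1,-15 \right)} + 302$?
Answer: $1782$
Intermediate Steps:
$S{\left(W,J \right)} = 5 + J$
$- 148 S{\left(-1,-15 \right)} + 302 = - 148 \left(5 - 15\right) + 302 = \left(-148\right) \left(-10\right) + 302 = 1480 + 302 = 1782$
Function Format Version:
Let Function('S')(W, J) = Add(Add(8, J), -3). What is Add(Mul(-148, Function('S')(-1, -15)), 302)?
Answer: 1782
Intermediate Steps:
Function('S')(W, J) = Add(5, J)
Add(Mul(-148, Function('S')(-1, -15)), 302) = Add(Mul(-148, Add(5, -15)), 302) = Add(Mul(-148, -10), 302) = Add(1480, 302) = 1782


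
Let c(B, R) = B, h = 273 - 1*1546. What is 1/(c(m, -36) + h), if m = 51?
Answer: -1/1222 ≈ -0.00081833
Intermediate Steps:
h = -1273 (h = 273 - 1546 = -1273)
1/(c(m, -36) + h) = 1/(51 - 1273) = 1/(-1222) = -1/1222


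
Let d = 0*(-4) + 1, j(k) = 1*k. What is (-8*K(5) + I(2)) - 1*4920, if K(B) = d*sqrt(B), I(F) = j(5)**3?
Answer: -4795 - 8*sqrt(5) ≈ -4812.9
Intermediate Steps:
j(k) = k
I(F) = 125 (I(F) = 5**3 = 125)
d = 1 (d = 0 + 1 = 1)
K(B) = sqrt(B) (K(B) = 1*sqrt(B) = sqrt(B))
(-8*K(5) + I(2)) - 1*4920 = (-8*sqrt(5) + 125) - 1*4920 = (125 - 8*sqrt(5)) - 4920 = -4795 - 8*sqrt(5)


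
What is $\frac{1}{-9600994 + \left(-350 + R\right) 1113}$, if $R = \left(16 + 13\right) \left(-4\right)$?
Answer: $- \frac{1}{10119652} \approx -9.8818 \cdot 10^{-8}$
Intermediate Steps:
$R = -116$ ($R = 29 \left(-4\right) = -116$)
$\frac{1}{-9600994 + \left(-350 + R\right) 1113} = \frac{1}{-9600994 + \left(-350 - 116\right) 1113} = \frac{1}{-9600994 - 518658} = \frac{1}{-10119652} = - \frac{1}{10119652}$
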